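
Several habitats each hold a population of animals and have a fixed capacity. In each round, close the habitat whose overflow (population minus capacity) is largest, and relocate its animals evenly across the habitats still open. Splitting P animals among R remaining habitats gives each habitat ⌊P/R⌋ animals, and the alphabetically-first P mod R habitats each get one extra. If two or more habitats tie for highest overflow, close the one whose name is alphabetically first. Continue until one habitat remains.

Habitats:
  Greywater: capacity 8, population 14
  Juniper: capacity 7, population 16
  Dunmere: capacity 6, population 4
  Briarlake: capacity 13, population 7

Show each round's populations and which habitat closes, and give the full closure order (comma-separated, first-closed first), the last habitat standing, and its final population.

Closure order: Juniper, Greywater, Dunmere
Last habitat: Briarlake with 41 animals

Round 1: Briarlake=7 Dunmere=4 Greywater=14 Juniper=16 → close Juniper (overflow 9)
  16÷3 = 5 each, +1 to first 1
Round 2: Briarlake=13 Dunmere=9 Greywater=19 → close Greywater (overflow 11)
  19÷2 = 9 each, +1 to first 1
Round 3: Briarlake=23 Dunmere=18 → close Dunmere (overflow 12)
  18÷1 = 18 each, +1 to first 0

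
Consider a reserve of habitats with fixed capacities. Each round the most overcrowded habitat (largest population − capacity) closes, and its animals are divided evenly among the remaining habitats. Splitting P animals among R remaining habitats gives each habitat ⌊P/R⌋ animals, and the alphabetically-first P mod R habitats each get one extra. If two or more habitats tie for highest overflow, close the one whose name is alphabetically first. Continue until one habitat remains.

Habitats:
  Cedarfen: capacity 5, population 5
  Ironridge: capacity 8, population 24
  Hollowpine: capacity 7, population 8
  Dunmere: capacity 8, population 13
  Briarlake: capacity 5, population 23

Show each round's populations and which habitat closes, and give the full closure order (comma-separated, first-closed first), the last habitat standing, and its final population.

Round 1: Briarlake=23 Cedarfen=5 Dunmere=13 Hollowpine=8 Ironridge=24 → close Briarlake (overflow 18)
  23÷4 = 5 each, +1 to first 3
Round 2: Cedarfen=11 Dunmere=19 Hollowpine=14 Ironridge=29 → close Ironridge (overflow 21)
  29÷3 = 9 each, +1 to first 2
Round 3: Cedarfen=21 Dunmere=29 Hollowpine=23 → close Dunmere (overflow 21)
  29÷2 = 14 each, +1 to first 1
Round 4: Cedarfen=36 Hollowpine=37 → close Cedarfen (overflow 31)
  36÷1 = 36 each, +1 to first 0

Closure order: Briarlake, Ironridge, Dunmere, Cedarfen
Last habitat: Hollowpine with 73 animals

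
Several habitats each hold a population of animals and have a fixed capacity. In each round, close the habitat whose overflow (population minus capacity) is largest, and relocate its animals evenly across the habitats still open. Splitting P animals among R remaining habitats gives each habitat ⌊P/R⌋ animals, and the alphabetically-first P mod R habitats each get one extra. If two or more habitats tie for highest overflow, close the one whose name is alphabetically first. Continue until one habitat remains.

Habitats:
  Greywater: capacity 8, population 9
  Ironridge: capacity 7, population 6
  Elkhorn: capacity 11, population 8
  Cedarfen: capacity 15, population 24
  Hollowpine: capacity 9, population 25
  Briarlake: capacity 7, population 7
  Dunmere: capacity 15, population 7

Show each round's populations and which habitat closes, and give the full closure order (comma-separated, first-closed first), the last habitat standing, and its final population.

Closure order: Hollowpine, Cedarfen, Briarlake, Greywater, Elkhorn, Ironridge
Last habitat: Dunmere with 86 animals

Round 1: Briarlake=7 Cedarfen=24 Dunmere=7 Elkhorn=8 Greywater=9 Hollowpine=25 Ironridge=6 → close Hollowpine (overflow 16)
  25÷6 = 4 each, +1 to first 1
Round 2: Briarlake=12 Cedarfen=28 Dunmere=11 Elkhorn=12 Greywater=13 Ironridge=10 → close Cedarfen (overflow 13)
  28÷5 = 5 each, +1 to first 3
Round 3: Briarlake=18 Dunmere=17 Elkhorn=18 Greywater=18 Ironridge=15 → close Briarlake (overflow 11)
  18÷4 = 4 each, +1 to first 2
Round 4: Dunmere=22 Elkhorn=23 Greywater=22 Ironridge=19 → close Greywater (overflow 14)
  22÷3 = 7 each, +1 to first 1
Round 5: Dunmere=30 Elkhorn=30 Ironridge=26 → close Elkhorn (overflow 19)
  30÷2 = 15 each, +1 to first 0
Round 6: Dunmere=45 Ironridge=41 → close Ironridge (overflow 34)
  41÷1 = 41 each, +1 to first 0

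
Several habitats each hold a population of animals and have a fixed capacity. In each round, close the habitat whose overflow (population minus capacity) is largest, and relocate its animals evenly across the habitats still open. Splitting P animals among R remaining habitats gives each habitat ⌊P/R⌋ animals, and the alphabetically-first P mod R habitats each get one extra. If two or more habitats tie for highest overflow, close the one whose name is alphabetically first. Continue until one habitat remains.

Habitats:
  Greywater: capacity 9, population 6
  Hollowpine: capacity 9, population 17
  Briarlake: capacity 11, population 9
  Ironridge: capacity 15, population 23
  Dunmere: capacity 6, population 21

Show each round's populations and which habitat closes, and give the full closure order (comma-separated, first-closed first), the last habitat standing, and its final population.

Round 1: Briarlake=9 Dunmere=21 Greywater=6 Hollowpine=17 Ironridge=23 → close Dunmere (overflow 15)
  21÷4 = 5 each, +1 to first 1
Round 2: Briarlake=15 Greywater=11 Hollowpine=22 Ironridge=28 → close Hollowpine (overflow 13)
  22÷3 = 7 each, +1 to first 1
Round 3: Briarlake=23 Greywater=18 Ironridge=35 → close Ironridge (overflow 20)
  35÷2 = 17 each, +1 to first 1
Round 4: Briarlake=41 Greywater=35 → close Briarlake (overflow 30)
  41÷1 = 41 each, +1 to first 0

Closure order: Dunmere, Hollowpine, Ironridge, Briarlake
Last habitat: Greywater with 76 animals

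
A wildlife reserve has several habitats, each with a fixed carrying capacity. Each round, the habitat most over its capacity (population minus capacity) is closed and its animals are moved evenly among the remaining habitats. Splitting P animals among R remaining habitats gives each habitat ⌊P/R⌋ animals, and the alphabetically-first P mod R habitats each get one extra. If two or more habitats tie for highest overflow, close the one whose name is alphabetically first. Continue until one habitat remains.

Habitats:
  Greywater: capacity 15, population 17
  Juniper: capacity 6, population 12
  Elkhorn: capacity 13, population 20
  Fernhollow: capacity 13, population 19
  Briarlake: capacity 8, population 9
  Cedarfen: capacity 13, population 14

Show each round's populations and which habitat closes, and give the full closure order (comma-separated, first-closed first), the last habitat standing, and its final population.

Closure order: Elkhorn, Fernhollow, Juniper, Greywater, Briarlake
Last habitat: Cedarfen with 91 animals

Round 1: Briarlake=9 Cedarfen=14 Elkhorn=20 Fernhollow=19 Greywater=17 Juniper=12 → close Elkhorn (overflow 7)
  20÷5 = 4 each, +1 to first 0
Round 2: Briarlake=13 Cedarfen=18 Fernhollow=23 Greywater=21 Juniper=16 → close Fernhollow (overflow 10)
  23÷4 = 5 each, +1 to first 3
Round 3: Briarlake=19 Cedarfen=24 Greywater=27 Juniper=21 → close Juniper (overflow 15)
  21÷3 = 7 each, +1 to first 0
Round 4: Briarlake=26 Cedarfen=31 Greywater=34 → close Greywater (overflow 19)
  34÷2 = 17 each, +1 to first 0
Round 5: Briarlake=43 Cedarfen=48 → close Briarlake (overflow 35)
  43÷1 = 43 each, +1 to first 0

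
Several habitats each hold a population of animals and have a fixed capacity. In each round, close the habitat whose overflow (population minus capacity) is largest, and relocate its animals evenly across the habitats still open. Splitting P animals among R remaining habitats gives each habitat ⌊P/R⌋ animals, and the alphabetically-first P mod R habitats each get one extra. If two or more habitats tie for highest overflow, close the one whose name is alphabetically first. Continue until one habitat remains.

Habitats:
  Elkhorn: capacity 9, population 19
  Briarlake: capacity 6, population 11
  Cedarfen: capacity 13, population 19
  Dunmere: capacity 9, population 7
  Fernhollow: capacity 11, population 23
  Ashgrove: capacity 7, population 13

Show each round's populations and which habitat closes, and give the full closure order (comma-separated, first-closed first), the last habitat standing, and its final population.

Closure order: Fernhollow, Elkhorn, Ashgrove, Cedarfen, Briarlake
Last habitat: Dunmere with 92 animals

Round 1: Ashgrove=13 Briarlake=11 Cedarfen=19 Dunmere=7 Elkhorn=19 Fernhollow=23 → close Fernhollow (overflow 12)
  23÷5 = 4 each, +1 to first 3
Round 2: Ashgrove=18 Briarlake=16 Cedarfen=24 Dunmere=11 Elkhorn=23 → close Elkhorn (overflow 14)
  23÷4 = 5 each, +1 to first 3
Round 3: Ashgrove=24 Briarlake=22 Cedarfen=30 Dunmere=16 → close Ashgrove (overflow 17)
  24÷3 = 8 each, +1 to first 0
Round 4: Briarlake=30 Cedarfen=38 Dunmere=24 → close Cedarfen (overflow 25)
  38÷2 = 19 each, +1 to first 0
Round 5: Briarlake=49 Dunmere=43 → close Briarlake (overflow 43)
  49÷1 = 49 each, +1 to first 0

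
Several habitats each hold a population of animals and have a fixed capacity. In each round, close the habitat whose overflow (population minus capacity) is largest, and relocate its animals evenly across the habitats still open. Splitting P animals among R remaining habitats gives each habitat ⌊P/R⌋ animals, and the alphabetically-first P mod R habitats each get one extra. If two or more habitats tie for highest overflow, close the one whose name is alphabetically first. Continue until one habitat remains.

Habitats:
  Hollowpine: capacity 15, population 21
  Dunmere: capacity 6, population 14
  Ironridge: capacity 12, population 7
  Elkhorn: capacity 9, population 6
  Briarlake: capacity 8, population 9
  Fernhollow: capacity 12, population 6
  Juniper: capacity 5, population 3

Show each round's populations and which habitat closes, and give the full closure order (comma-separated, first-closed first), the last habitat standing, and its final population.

Closure order: Dunmere, Hollowpine, Briarlake, Elkhorn, Juniper, Fernhollow
Last habitat: Ironridge with 66 animals

Round 1: Briarlake=9 Dunmere=14 Elkhorn=6 Fernhollow=6 Hollowpine=21 Ironridge=7 Juniper=3 → close Dunmere (overflow 8)
  14÷6 = 2 each, +1 to first 2
Round 2: Briarlake=12 Elkhorn=9 Fernhollow=8 Hollowpine=23 Ironridge=9 Juniper=5 → close Hollowpine (overflow 8)
  23÷5 = 4 each, +1 to first 3
Round 3: Briarlake=17 Elkhorn=14 Fernhollow=13 Ironridge=13 Juniper=9 → close Briarlake (overflow 9)
  17÷4 = 4 each, +1 to first 1
Round 4: Elkhorn=19 Fernhollow=17 Ironridge=17 Juniper=13 → close Elkhorn (overflow 10)
  19÷3 = 6 each, +1 to first 1
Round 5: Fernhollow=24 Ironridge=23 Juniper=19 → close Juniper (overflow 14)
  19÷2 = 9 each, +1 to first 1
Round 6: Fernhollow=34 Ironridge=32 → close Fernhollow (overflow 22)
  34÷1 = 34 each, +1 to first 0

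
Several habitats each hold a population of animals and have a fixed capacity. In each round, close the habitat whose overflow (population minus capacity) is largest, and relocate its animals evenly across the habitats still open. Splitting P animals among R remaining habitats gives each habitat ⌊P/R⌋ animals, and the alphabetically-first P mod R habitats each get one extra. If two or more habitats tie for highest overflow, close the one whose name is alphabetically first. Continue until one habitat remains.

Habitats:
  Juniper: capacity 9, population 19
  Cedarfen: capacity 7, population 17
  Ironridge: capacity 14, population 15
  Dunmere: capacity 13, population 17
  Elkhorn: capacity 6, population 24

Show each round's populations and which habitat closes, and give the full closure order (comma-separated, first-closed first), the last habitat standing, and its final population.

Closure order: Elkhorn, Cedarfen, Juniper, Dunmere
Last habitat: Ironridge with 92 animals

Round 1: Cedarfen=17 Dunmere=17 Elkhorn=24 Ironridge=15 Juniper=19 → close Elkhorn (overflow 18)
  24÷4 = 6 each, +1 to first 0
Round 2: Cedarfen=23 Dunmere=23 Ironridge=21 Juniper=25 → close Cedarfen (overflow 16)
  23÷3 = 7 each, +1 to first 2
Round 3: Dunmere=31 Ironridge=29 Juniper=32 → close Juniper (overflow 23)
  32÷2 = 16 each, +1 to first 0
Round 4: Dunmere=47 Ironridge=45 → close Dunmere (overflow 34)
  47÷1 = 47 each, +1 to first 0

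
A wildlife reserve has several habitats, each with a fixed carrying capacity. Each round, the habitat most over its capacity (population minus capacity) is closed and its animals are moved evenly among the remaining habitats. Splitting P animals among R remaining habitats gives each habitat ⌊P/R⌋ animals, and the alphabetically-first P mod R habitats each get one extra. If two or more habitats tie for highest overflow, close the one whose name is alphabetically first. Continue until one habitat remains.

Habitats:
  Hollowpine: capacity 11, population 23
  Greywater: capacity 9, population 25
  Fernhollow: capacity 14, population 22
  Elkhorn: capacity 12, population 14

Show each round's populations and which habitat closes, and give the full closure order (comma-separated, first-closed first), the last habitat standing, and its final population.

Closure order: Greywater, Hollowpine, Fernhollow
Last habitat: Elkhorn with 84 animals

Round 1: Elkhorn=14 Fernhollow=22 Greywater=25 Hollowpine=23 → close Greywater (overflow 16)
  25÷3 = 8 each, +1 to first 1
Round 2: Elkhorn=23 Fernhollow=30 Hollowpine=31 → close Hollowpine (overflow 20)
  31÷2 = 15 each, +1 to first 1
Round 3: Elkhorn=39 Fernhollow=45 → close Fernhollow (overflow 31)
  45÷1 = 45 each, +1 to first 0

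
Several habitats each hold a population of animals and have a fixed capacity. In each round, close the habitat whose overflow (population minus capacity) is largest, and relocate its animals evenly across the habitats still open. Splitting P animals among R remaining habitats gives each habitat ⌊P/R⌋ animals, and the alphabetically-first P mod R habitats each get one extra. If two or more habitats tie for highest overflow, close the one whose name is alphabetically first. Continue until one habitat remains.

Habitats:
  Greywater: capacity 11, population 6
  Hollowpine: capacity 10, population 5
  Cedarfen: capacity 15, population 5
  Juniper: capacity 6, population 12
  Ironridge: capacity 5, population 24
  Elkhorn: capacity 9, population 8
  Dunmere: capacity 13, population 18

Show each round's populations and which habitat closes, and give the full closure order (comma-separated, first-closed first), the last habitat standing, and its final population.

Closure order: Ironridge, Juniper, Dunmere, Elkhorn, Greywater, Hollowpine
Last habitat: Cedarfen with 78 animals

Round 1: Cedarfen=5 Dunmere=18 Elkhorn=8 Greywater=6 Hollowpine=5 Ironridge=24 Juniper=12 → close Ironridge (overflow 19)
  24÷6 = 4 each, +1 to first 0
Round 2: Cedarfen=9 Dunmere=22 Elkhorn=12 Greywater=10 Hollowpine=9 Juniper=16 → close Juniper (overflow 10)
  16÷5 = 3 each, +1 to first 1
Round 3: Cedarfen=13 Dunmere=25 Elkhorn=15 Greywater=13 Hollowpine=12 → close Dunmere (overflow 12)
  25÷4 = 6 each, +1 to first 1
Round 4: Cedarfen=20 Elkhorn=21 Greywater=19 Hollowpine=18 → close Elkhorn (overflow 12)
  21÷3 = 7 each, +1 to first 0
Round 5: Cedarfen=27 Greywater=26 Hollowpine=25 → close Greywater (overflow 15)
  26÷2 = 13 each, +1 to first 0
Round 6: Cedarfen=40 Hollowpine=38 → close Hollowpine (overflow 28)
  38÷1 = 38 each, +1 to first 0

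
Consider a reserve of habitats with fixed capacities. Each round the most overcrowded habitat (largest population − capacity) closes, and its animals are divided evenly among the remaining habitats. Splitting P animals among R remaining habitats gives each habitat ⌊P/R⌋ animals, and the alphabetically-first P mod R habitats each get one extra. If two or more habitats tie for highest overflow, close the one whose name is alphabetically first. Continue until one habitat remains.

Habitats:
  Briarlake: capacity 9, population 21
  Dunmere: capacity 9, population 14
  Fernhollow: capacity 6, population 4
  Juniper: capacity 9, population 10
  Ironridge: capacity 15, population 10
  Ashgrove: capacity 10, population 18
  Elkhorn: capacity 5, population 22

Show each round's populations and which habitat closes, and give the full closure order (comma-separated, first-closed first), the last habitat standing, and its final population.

Closure order: Elkhorn, Briarlake, Ashgrove, Dunmere, Juniper, Fernhollow
Last habitat: Ironridge with 99 animals

Round 1: Ashgrove=18 Briarlake=21 Dunmere=14 Elkhorn=22 Fernhollow=4 Ironridge=10 Juniper=10 → close Elkhorn (overflow 17)
  22÷6 = 3 each, +1 to first 4
Round 2: Ashgrove=22 Briarlake=25 Dunmere=18 Fernhollow=8 Ironridge=13 Juniper=13 → close Briarlake (overflow 16)
  25÷5 = 5 each, +1 to first 0
Round 3: Ashgrove=27 Dunmere=23 Fernhollow=13 Ironridge=18 Juniper=18 → close Ashgrove (overflow 17)
  27÷4 = 6 each, +1 to first 3
Round 4: Dunmere=30 Fernhollow=20 Ironridge=25 Juniper=24 → close Dunmere (overflow 21)
  30÷3 = 10 each, +1 to first 0
Round 5: Fernhollow=30 Ironridge=35 Juniper=34 → close Juniper (overflow 25)
  34÷2 = 17 each, +1 to first 0
Round 6: Fernhollow=47 Ironridge=52 → close Fernhollow (overflow 41)
  47÷1 = 47 each, +1 to first 0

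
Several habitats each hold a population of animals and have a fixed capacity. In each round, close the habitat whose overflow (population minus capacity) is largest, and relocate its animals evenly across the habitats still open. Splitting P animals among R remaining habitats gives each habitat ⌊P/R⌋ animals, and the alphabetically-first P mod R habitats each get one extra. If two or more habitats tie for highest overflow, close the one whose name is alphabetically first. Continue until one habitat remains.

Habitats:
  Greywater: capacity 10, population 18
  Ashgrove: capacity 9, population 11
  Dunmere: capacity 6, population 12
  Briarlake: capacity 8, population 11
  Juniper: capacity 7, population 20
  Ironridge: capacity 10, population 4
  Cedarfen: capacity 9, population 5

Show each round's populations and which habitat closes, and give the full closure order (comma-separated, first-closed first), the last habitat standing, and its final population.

Closure order: Juniper, Greywater, Dunmere, Ashgrove, Briarlake, Cedarfen
Last habitat: Ironridge with 81 animals

Round 1: Ashgrove=11 Briarlake=11 Cedarfen=5 Dunmere=12 Greywater=18 Ironridge=4 Juniper=20 → close Juniper (overflow 13)
  20÷6 = 3 each, +1 to first 2
Round 2: Ashgrove=15 Briarlake=15 Cedarfen=8 Dunmere=15 Greywater=21 Ironridge=7 → close Greywater (overflow 11)
  21÷5 = 4 each, +1 to first 1
Round 3: Ashgrove=20 Briarlake=19 Cedarfen=12 Dunmere=19 Ironridge=11 → close Dunmere (overflow 13)
  19÷4 = 4 each, +1 to first 3
Round 4: Ashgrove=25 Briarlake=24 Cedarfen=17 Ironridge=15 → close Ashgrove (overflow 16)
  25÷3 = 8 each, +1 to first 1
Round 5: Briarlake=33 Cedarfen=25 Ironridge=23 → close Briarlake (overflow 25)
  33÷2 = 16 each, +1 to first 1
Round 6: Cedarfen=42 Ironridge=39 → close Cedarfen (overflow 33)
  42÷1 = 42 each, +1 to first 0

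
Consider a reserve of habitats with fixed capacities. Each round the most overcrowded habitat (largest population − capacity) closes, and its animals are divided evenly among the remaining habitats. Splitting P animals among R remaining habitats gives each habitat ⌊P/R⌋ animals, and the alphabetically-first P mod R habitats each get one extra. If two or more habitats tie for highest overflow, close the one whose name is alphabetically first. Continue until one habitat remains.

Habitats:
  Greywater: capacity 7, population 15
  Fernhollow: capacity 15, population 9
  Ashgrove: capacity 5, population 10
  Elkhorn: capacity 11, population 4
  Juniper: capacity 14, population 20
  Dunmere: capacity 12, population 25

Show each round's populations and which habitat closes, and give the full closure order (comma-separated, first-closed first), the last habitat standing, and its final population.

Round 1: Ashgrove=10 Dunmere=25 Elkhorn=4 Fernhollow=9 Greywater=15 Juniper=20 → close Dunmere (overflow 13)
  25÷5 = 5 each, +1 to first 0
Round 2: Ashgrove=15 Elkhorn=9 Fernhollow=14 Greywater=20 Juniper=25 → close Greywater (overflow 13)
  20÷4 = 5 each, +1 to first 0
Round 3: Ashgrove=20 Elkhorn=14 Fernhollow=19 Juniper=30 → close Juniper (overflow 16)
  30÷3 = 10 each, +1 to first 0
Round 4: Ashgrove=30 Elkhorn=24 Fernhollow=29 → close Ashgrove (overflow 25)
  30÷2 = 15 each, +1 to first 0
Round 5: Elkhorn=39 Fernhollow=44 → close Fernhollow (overflow 29)
  44÷1 = 44 each, +1 to first 0

Closure order: Dunmere, Greywater, Juniper, Ashgrove, Fernhollow
Last habitat: Elkhorn with 83 animals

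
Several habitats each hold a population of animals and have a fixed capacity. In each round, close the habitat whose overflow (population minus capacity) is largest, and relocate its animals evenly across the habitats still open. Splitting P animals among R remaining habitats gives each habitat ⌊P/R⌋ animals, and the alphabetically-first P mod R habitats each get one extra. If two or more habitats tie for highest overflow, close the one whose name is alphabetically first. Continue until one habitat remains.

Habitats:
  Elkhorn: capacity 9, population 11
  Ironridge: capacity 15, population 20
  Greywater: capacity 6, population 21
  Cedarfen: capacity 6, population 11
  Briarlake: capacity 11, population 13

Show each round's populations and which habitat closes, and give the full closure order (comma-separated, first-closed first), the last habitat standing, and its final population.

Round 1: Briarlake=13 Cedarfen=11 Elkhorn=11 Greywater=21 Ironridge=20 → close Greywater (overflow 15)
  21÷4 = 5 each, +1 to first 1
Round 2: Briarlake=19 Cedarfen=16 Elkhorn=16 Ironridge=25 → close Cedarfen (overflow 10)
  16÷3 = 5 each, +1 to first 1
Round 3: Briarlake=25 Elkhorn=21 Ironridge=30 → close Ironridge (overflow 15)
  30÷2 = 15 each, +1 to first 0
Round 4: Briarlake=40 Elkhorn=36 → close Briarlake (overflow 29)
  40÷1 = 40 each, +1 to first 0

Closure order: Greywater, Cedarfen, Ironridge, Briarlake
Last habitat: Elkhorn with 76 animals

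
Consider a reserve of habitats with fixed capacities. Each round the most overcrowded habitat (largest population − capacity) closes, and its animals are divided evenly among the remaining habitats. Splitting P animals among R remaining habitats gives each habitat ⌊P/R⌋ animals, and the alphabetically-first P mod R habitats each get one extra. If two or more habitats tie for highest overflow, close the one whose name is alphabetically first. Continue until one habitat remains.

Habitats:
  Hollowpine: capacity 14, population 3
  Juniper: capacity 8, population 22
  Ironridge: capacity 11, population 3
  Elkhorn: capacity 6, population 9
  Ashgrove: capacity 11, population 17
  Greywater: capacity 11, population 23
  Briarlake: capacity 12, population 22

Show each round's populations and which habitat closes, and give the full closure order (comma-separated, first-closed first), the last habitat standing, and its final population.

Closure order: Juniper, Greywater, Briarlake, Ashgrove, Elkhorn, Ironridge
Last habitat: Hollowpine with 99 animals

Round 1: Ashgrove=17 Briarlake=22 Elkhorn=9 Greywater=23 Hollowpine=3 Ironridge=3 Juniper=22 → close Juniper (overflow 14)
  22÷6 = 3 each, +1 to first 4
Round 2: Ashgrove=21 Briarlake=26 Elkhorn=13 Greywater=27 Hollowpine=6 Ironridge=6 → close Greywater (overflow 16)
  27÷5 = 5 each, +1 to first 2
Round 3: Ashgrove=27 Briarlake=32 Elkhorn=18 Hollowpine=11 Ironridge=11 → close Briarlake (overflow 20)
  32÷4 = 8 each, +1 to first 0
Round 4: Ashgrove=35 Elkhorn=26 Hollowpine=19 Ironridge=19 → close Ashgrove (overflow 24)
  35÷3 = 11 each, +1 to first 2
Round 5: Elkhorn=38 Hollowpine=31 Ironridge=30 → close Elkhorn (overflow 32)
  38÷2 = 19 each, +1 to first 0
Round 6: Hollowpine=50 Ironridge=49 → close Ironridge (overflow 38)
  49÷1 = 49 each, +1 to first 0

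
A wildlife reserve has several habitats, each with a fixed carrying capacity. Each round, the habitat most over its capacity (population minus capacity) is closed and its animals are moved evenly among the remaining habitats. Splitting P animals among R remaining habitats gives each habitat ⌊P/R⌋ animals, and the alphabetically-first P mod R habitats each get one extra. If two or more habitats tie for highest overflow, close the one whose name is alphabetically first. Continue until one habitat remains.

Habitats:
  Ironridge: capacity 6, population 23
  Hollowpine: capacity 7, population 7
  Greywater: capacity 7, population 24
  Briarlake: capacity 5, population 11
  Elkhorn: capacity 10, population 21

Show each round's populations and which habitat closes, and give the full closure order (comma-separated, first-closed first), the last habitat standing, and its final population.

Closure order: Greywater, Ironridge, Elkhorn, Briarlake
Last habitat: Hollowpine with 86 animals

Round 1: Briarlake=11 Elkhorn=21 Greywater=24 Hollowpine=7 Ironridge=23 → close Greywater (overflow 17)
  24÷4 = 6 each, +1 to first 0
Round 2: Briarlake=17 Elkhorn=27 Hollowpine=13 Ironridge=29 → close Ironridge (overflow 23)
  29÷3 = 9 each, +1 to first 2
Round 3: Briarlake=27 Elkhorn=37 Hollowpine=22 → close Elkhorn (overflow 27)
  37÷2 = 18 each, +1 to first 1
Round 4: Briarlake=46 Hollowpine=40 → close Briarlake (overflow 41)
  46÷1 = 46 each, +1 to first 0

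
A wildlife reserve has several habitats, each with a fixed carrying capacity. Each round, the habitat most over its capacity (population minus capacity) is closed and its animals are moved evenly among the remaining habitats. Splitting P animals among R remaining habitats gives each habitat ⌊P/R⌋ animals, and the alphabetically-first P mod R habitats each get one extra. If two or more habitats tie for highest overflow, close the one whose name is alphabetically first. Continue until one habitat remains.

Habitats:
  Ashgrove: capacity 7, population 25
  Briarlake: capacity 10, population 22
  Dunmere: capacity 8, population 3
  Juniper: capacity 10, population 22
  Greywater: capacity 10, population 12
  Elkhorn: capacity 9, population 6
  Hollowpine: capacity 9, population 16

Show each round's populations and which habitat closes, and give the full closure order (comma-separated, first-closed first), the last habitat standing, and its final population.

Round 1: Ashgrove=25 Briarlake=22 Dunmere=3 Elkhorn=6 Greywater=12 Hollowpine=16 Juniper=22 → close Ashgrove (overflow 18)
  25÷6 = 4 each, +1 to first 1
Round 2: Briarlake=27 Dunmere=7 Elkhorn=10 Greywater=16 Hollowpine=20 Juniper=26 → close Briarlake (overflow 17)
  27÷5 = 5 each, +1 to first 2
Round 3: Dunmere=13 Elkhorn=16 Greywater=21 Hollowpine=25 Juniper=31 → close Juniper (overflow 21)
  31÷4 = 7 each, +1 to first 3
Round 4: Dunmere=21 Elkhorn=24 Greywater=29 Hollowpine=32 → close Hollowpine (overflow 23)
  32÷3 = 10 each, +1 to first 2
Round 5: Dunmere=32 Elkhorn=35 Greywater=39 → close Greywater (overflow 29)
  39÷2 = 19 each, +1 to first 1
Round 6: Dunmere=52 Elkhorn=54 → close Elkhorn (overflow 45)
  54÷1 = 54 each, +1 to first 0

Closure order: Ashgrove, Briarlake, Juniper, Hollowpine, Greywater, Elkhorn
Last habitat: Dunmere with 106 animals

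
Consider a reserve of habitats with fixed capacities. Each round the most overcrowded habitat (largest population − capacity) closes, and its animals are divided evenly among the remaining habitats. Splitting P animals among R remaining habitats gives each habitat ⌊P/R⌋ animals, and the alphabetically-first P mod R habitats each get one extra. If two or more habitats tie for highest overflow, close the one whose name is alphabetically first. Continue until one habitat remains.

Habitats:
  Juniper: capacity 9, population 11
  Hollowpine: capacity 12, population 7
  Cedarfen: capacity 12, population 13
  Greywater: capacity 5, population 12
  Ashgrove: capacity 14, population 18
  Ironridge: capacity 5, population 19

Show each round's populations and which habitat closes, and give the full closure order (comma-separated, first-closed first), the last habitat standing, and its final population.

Closure order: Ironridge, Greywater, Ashgrove, Cedarfen, Juniper
Last habitat: Hollowpine with 80 animals

Round 1: Ashgrove=18 Cedarfen=13 Greywater=12 Hollowpine=7 Ironridge=19 Juniper=11 → close Ironridge (overflow 14)
  19÷5 = 3 each, +1 to first 4
Round 2: Ashgrove=22 Cedarfen=17 Greywater=16 Hollowpine=11 Juniper=14 → close Greywater (overflow 11)
  16÷4 = 4 each, +1 to first 0
Round 3: Ashgrove=26 Cedarfen=21 Hollowpine=15 Juniper=18 → close Ashgrove (overflow 12)
  26÷3 = 8 each, +1 to first 2
Round 4: Cedarfen=30 Hollowpine=24 Juniper=26 → close Cedarfen (overflow 18)
  30÷2 = 15 each, +1 to first 0
Round 5: Hollowpine=39 Juniper=41 → close Juniper (overflow 32)
  41÷1 = 41 each, +1 to first 0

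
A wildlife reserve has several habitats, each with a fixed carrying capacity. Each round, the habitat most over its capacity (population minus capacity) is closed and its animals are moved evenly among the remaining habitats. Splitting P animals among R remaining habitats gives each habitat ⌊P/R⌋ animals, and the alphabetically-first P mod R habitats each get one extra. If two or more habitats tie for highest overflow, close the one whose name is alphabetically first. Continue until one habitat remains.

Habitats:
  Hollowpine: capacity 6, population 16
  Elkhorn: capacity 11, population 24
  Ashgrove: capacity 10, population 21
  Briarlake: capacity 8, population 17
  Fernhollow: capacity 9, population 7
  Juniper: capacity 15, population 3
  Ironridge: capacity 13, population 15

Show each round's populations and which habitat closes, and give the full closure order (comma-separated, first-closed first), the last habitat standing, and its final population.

Closure order: Elkhorn, Ashgrove, Hollowpine, Briarlake, Ironridge, Fernhollow
Last habitat: Juniper with 103 animals

Round 1: Ashgrove=21 Briarlake=17 Elkhorn=24 Fernhollow=7 Hollowpine=16 Ironridge=15 Juniper=3 → close Elkhorn (overflow 13)
  24÷6 = 4 each, +1 to first 0
Round 2: Ashgrove=25 Briarlake=21 Fernhollow=11 Hollowpine=20 Ironridge=19 Juniper=7 → close Ashgrove (overflow 15)
  25÷5 = 5 each, +1 to first 0
Round 3: Briarlake=26 Fernhollow=16 Hollowpine=25 Ironridge=24 Juniper=12 → close Hollowpine (overflow 19)
  25÷4 = 6 each, +1 to first 1
Round 4: Briarlake=33 Fernhollow=22 Ironridge=30 Juniper=18 → close Briarlake (overflow 25)
  33÷3 = 11 each, +1 to first 0
Round 5: Fernhollow=33 Ironridge=41 Juniper=29 → close Ironridge (overflow 28)
  41÷2 = 20 each, +1 to first 1
Round 6: Fernhollow=54 Juniper=49 → close Fernhollow (overflow 45)
  54÷1 = 54 each, +1 to first 0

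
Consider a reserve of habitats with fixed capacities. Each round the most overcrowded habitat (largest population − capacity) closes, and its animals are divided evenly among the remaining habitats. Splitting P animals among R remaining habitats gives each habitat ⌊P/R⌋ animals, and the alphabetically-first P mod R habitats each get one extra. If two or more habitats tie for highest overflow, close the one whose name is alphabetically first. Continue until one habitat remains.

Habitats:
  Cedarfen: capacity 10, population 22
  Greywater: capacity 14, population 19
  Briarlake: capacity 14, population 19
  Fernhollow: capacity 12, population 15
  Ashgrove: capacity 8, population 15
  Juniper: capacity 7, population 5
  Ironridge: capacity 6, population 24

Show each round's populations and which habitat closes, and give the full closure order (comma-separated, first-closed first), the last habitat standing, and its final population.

Round 1: Ashgrove=15 Briarlake=19 Cedarfen=22 Fernhollow=15 Greywater=19 Ironridge=24 Juniper=5 → close Ironridge (overflow 18)
  24÷6 = 4 each, +1 to first 0
Round 2: Ashgrove=19 Briarlake=23 Cedarfen=26 Fernhollow=19 Greywater=23 Juniper=9 → close Cedarfen (overflow 16)
  26÷5 = 5 each, +1 to first 1
Round 3: Ashgrove=25 Briarlake=28 Fernhollow=24 Greywater=28 Juniper=14 → close Ashgrove (overflow 17)
  25÷4 = 6 each, +1 to first 1
Round 4: Briarlake=35 Fernhollow=30 Greywater=34 Juniper=20 → close Briarlake (overflow 21)
  35÷3 = 11 each, +1 to first 2
Round 5: Fernhollow=42 Greywater=46 Juniper=31 → close Greywater (overflow 32)
  46÷2 = 23 each, +1 to first 0
Round 6: Fernhollow=65 Juniper=54 → close Fernhollow (overflow 53)
  65÷1 = 65 each, +1 to first 0

Closure order: Ironridge, Cedarfen, Ashgrove, Briarlake, Greywater, Fernhollow
Last habitat: Juniper with 119 animals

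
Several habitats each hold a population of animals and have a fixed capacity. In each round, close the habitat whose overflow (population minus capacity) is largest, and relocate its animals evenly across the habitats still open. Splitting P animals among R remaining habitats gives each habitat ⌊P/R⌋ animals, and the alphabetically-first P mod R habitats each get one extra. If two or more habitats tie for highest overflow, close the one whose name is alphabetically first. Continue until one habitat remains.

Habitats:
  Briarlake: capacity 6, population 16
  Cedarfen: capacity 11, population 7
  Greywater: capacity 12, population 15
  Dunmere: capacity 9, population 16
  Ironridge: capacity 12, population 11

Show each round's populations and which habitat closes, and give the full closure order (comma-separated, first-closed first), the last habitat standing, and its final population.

Closure order: Briarlake, Dunmere, Greywater, Ironridge
Last habitat: Cedarfen with 65 animals

Round 1: Briarlake=16 Cedarfen=7 Dunmere=16 Greywater=15 Ironridge=11 → close Briarlake (overflow 10)
  16÷4 = 4 each, +1 to first 0
Round 2: Cedarfen=11 Dunmere=20 Greywater=19 Ironridge=15 → close Dunmere (overflow 11)
  20÷3 = 6 each, +1 to first 2
Round 3: Cedarfen=18 Greywater=26 Ironridge=21 → close Greywater (overflow 14)
  26÷2 = 13 each, +1 to first 0
Round 4: Cedarfen=31 Ironridge=34 → close Ironridge (overflow 22)
  34÷1 = 34 each, +1 to first 0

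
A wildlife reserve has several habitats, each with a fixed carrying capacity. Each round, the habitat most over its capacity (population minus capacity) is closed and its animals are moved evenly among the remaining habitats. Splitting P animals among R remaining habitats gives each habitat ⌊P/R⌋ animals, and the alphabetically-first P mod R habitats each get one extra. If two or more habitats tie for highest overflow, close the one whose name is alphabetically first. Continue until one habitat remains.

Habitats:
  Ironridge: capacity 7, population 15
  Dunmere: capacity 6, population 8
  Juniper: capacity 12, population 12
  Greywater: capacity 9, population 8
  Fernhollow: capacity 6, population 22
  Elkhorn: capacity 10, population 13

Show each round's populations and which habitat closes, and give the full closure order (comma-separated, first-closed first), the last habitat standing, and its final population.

Closure order: Fernhollow, Ironridge, Elkhorn, Dunmere, Greywater
Last habitat: Juniper with 78 animals

Round 1: Dunmere=8 Elkhorn=13 Fernhollow=22 Greywater=8 Ironridge=15 Juniper=12 → close Fernhollow (overflow 16)
  22÷5 = 4 each, +1 to first 2
Round 2: Dunmere=13 Elkhorn=18 Greywater=12 Ironridge=19 Juniper=16 → close Ironridge (overflow 12)
  19÷4 = 4 each, +1 to first 3
Round 3: Dunmere=18 Elkhorn=23 Greywater=17 Juniper=20 → close Elkhorn (overflow 13)
  23÷3 = 7 each, +1 to first 2
Round 4: Dunmere=26 Greywater=25 Juniper=27 → close Dunmere (overflow 20)
  26÷2 = 13 each, +1 to first 0
Round 5: Greywater=38 Juniper=40 → close Greywater (overflow 29)
  38÷1 = 38 each, +1 to first 0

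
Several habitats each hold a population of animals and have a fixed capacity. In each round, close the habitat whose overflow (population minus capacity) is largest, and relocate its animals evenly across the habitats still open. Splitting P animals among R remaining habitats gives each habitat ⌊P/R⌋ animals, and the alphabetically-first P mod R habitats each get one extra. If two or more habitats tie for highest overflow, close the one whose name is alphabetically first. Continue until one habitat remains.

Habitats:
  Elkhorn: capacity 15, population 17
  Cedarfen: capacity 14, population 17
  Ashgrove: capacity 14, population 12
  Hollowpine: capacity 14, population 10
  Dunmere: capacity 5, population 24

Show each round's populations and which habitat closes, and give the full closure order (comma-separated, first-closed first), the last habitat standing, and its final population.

Round 1: Ashgrove=12 Cedarfen=17 Dunmere=24 Elkhorn=17 Hollowpine=10 → close Dunmere (overflow 19)
  24÷4 = 6 each, +1 to first 0
Round 2: Ashgrove=18 Cedarfen=23 Elkhorn=23 Hollowpine=16 → close Cedarfen (overflow 9)
  23÷3 = 7 each, +1 to first 2
Round 3: Ashgrove=26 Elkhorn=31 Hollowpine=23 → close Elkhorn (overflow 16)
  31÷2 = 15 each, +1 to first 1
Round 4: Ashgrove=42 Hollowpine=38 → close Ashgrove (overflow 28)
  42÷1 = 42 each, +1 to first 0

Closure order: Dunmere, Cedarfen, Elkhorn, Ashgrove
Last habitat: Hollowpine with 80 animals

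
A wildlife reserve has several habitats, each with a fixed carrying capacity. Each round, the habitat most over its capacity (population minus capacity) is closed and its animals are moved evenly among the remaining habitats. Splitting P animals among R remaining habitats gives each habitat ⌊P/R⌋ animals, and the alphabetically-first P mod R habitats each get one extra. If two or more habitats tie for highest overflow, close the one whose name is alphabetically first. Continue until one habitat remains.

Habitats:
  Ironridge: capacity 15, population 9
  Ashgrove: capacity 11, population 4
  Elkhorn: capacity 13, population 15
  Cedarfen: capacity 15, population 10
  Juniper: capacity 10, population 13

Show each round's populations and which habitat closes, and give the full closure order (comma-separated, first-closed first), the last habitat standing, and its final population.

Round 1: Ashgrove=4 Cedarfen=10 Elkhorn=15 Ironridge=9 Juniper=13 → close Juniper (overflow 3)
  13÷4 = 3 each, +1 to first 1
Round 2: Ashgrove=8 Cedarfen=13 Elkhorn=18 Ironridge=12 → close Elkhorn (overflow 5)
  18÷3 = 6 each, +1 to first 0
Round 3: Ashgrove=14 Cedarfen=19 Ironridge=18 → close Cedarfen (overflow 4)
  19÷2 = 9 each, +1 to first 1
Round 4: Ashgrove=24 Ironridge=27 → close Ashgrove (overflow 13)
  24÷1 = 24 each, +1 to first 0

Closure order: Juniper, Elkhorn, Cedarfen, Ashgrove
Last habitat: Ironridge with 51 animals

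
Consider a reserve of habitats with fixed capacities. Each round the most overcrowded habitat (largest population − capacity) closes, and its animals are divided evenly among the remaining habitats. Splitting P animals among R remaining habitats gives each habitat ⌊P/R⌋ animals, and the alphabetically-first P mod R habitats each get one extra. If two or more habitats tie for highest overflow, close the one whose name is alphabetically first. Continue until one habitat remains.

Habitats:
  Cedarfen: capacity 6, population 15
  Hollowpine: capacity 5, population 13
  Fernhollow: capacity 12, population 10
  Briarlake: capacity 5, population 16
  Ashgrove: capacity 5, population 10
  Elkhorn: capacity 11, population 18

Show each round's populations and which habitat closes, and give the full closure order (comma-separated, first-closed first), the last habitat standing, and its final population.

Round 1: Ashgrove=10 Briarlake=16 Cedarfen=15 Elkhorn=18 Fernhollow=10 Hollowpine=13 → close Briarlake (overflow 11)
  16÷5 = 3 each, +1 to first 1
Round 2: Ashgrove=14 Cedarfen=18 Elkhorn=21 Fernhollow=13 Hollowpine=16 → close Cedarfen (overflow 12)
  18÷4 = 4 each, +1 to first 2
Round 3: Ashgrove=19 Elkhorn=26 Fernhollow=17 Hollowpine=20 → close Elkhorn (overflow 15)
  26÷3 = 8 each, +1 to first 2
Round 4: Ashgrove=28 Fernhollow=26 Hollowpine=28 → close Ashgrove (overflow 23)
  28÷2 = 14 each, +1 to first 0
Round 5: Fernhollow=40 Hollowpine=42 → close Hollowpine (overflow 37)
  42÷1 = 42 each, +1 to first 0

Closure order: Briarlake, Cedarfen, Elkhorn, Ashgrove, Hollowpine
Last habitat: Fernhollow with 82 animals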